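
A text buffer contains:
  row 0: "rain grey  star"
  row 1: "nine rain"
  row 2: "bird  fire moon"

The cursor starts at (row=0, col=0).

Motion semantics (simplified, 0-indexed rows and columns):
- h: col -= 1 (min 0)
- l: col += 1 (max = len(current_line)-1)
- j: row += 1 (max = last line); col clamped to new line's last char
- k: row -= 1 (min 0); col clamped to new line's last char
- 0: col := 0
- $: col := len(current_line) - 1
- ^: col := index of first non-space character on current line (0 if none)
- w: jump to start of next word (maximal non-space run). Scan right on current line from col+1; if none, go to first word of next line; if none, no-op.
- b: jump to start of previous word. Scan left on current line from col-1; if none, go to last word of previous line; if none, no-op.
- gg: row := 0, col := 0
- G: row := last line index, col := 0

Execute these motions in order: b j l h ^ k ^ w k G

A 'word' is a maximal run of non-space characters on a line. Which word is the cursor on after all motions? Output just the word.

After 1 (b): row=0 col=0 char='r'
After 2 (j): row=1 col=0 char='n'
After 3 (l): row=1 col=1 char='i'
After 4 (h): row=1 col=0 char='n'
After 5 (^): row=1 col=0 char='n'
After 6 (k): row=0 col=0 char='r'
After 7 (^): row=0 col=0 char='r'
After 8 (w): row=0 col=5 char='g'
After 9 (k): row=0 col=5 char='g'
After 10 (G): row=2 col=0 char='b'

Answer: bird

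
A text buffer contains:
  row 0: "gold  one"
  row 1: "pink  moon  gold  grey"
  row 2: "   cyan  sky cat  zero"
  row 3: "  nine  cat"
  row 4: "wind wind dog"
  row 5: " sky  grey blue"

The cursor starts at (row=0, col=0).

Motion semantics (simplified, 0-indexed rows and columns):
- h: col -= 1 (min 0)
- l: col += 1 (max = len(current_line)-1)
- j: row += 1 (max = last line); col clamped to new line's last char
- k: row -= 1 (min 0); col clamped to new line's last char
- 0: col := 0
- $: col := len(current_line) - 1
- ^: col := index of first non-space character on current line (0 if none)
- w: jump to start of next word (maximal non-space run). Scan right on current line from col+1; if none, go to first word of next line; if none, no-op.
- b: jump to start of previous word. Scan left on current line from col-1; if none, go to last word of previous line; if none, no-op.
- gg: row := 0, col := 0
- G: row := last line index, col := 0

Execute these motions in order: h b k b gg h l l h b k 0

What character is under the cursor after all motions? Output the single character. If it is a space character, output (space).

After 1 (h): row=0 col=0 char='g'
After 2 (b): row=0 col=0 char='g'
After 3 (k): row=0 col=0 char='g'
After 4 (b): row=0 col=0 char='g'
After 5 (gg): row=0 col=0 char='g'
After 6 (h): row=0 col=0 char='g'
After 7 (l): row=0 col=1 char='o'
After 8 (l): row=0 col=2 char='l'
After 9 (h): row=0 col=1 char='o'
After 10 (b): row=0 col=0 char='g'
After 11 (k): row=0 col=0 char='g'
After 12 (0): row=0 col=0 char='g'

Answer: g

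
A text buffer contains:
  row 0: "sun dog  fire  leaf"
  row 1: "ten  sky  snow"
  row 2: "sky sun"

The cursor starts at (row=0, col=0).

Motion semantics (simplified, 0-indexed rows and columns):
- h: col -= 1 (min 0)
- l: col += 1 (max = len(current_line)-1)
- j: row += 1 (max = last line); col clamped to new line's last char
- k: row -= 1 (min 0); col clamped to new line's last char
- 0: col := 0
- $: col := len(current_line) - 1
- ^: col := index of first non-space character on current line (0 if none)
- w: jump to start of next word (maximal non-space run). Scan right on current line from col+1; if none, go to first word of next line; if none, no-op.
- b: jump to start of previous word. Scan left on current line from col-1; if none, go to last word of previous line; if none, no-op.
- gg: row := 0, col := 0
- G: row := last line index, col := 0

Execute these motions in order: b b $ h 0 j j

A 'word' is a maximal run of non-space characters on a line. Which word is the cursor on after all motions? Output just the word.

After 1 (b): row=0 col=0 char='s'
After 2 (b): row=0 col=0 char='s'
After 3 ($): row=0 col=18 char='f'
After 4 (h): row=0 col=17 char='a'
After 5 (0): row=0 col=0 char='s'
After 6 (j): row=1 col=0 char='t'
After 7 (j): row=2 col=0 char='s'

Answer: sky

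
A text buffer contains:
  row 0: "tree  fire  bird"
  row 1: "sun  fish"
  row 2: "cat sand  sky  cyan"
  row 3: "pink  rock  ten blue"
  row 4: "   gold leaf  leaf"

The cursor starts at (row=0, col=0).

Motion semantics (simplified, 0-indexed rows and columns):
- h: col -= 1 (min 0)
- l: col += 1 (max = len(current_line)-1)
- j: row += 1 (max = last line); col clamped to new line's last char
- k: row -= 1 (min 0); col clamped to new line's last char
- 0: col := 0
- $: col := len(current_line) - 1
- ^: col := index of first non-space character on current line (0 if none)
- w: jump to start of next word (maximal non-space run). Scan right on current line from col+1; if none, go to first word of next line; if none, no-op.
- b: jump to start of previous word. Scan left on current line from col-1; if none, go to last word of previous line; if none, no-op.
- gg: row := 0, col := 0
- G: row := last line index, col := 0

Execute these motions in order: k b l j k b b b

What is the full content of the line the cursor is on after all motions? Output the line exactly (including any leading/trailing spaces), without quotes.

Answer: tree  fire  bird

Derivation:
After 1 (k): row=0 col=0 char='t'
After 2 (b): row=0 col=0 char='t'
After 3 (l): row=0 col=1 char='r'
After 4 (j): row=1 col=1 char='u'
After 5 (k): row=0 col=1 char='r'
After 6 (b): row=0 col=0 char='t'
After 7 (b): row=0 col=0 char='t'
After 8 (b): row=0 col=0 char='t'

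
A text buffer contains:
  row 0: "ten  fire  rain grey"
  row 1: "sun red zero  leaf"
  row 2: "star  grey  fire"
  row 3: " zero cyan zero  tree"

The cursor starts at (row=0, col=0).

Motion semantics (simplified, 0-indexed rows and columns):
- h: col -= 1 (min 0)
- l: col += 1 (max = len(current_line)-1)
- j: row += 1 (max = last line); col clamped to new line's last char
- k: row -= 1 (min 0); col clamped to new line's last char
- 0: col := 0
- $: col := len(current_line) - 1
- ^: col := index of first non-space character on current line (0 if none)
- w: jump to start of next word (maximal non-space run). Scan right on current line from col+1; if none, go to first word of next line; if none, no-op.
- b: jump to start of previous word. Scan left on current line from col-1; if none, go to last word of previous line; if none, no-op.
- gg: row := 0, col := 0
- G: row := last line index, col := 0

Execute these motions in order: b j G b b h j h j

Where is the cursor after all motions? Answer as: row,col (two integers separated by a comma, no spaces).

After 1 (b): row=0 col=0 char='t'
After 2 (j): row=1 col=0 char='s'
After 3 (G): row=3 col=0 char='_'
After 4 (b): row=2 col=12 char='f'
After 5 (b): row=2 col=6 char='g'
After 6 (h): row=2 col=5 char='_'
After 7 (j): row=3 col=5 char='_'
After 8 (h): row=3 col=4 char='o'
After 9 (j): row=3 col=4 char='o'

Answer: 3,4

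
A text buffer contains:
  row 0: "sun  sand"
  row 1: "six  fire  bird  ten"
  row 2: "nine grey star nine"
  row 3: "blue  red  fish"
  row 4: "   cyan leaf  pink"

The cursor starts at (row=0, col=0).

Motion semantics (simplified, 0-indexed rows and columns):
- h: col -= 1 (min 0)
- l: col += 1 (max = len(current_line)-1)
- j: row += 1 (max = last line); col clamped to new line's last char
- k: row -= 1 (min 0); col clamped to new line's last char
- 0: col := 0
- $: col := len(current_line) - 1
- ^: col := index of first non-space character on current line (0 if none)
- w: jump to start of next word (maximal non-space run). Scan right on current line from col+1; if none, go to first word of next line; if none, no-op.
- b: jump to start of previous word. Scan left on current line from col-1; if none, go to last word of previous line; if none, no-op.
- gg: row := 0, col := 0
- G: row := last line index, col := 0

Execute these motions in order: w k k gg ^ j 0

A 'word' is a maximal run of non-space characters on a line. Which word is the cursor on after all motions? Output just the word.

Answer: six

Derivation:
After 1 (w): row=0 col=5 char='s'
After 2 (k): row=0 col=5 char='s'
After 3 (k): row=0 col=5 char='s'
After 4 (gg): row=0 col=0 char='s'
After 5 (^): row=0 col=0 char='s'
After 6 (j): row=1 col=0 char='s'
After 7 (0): row=1 col=0 char='s'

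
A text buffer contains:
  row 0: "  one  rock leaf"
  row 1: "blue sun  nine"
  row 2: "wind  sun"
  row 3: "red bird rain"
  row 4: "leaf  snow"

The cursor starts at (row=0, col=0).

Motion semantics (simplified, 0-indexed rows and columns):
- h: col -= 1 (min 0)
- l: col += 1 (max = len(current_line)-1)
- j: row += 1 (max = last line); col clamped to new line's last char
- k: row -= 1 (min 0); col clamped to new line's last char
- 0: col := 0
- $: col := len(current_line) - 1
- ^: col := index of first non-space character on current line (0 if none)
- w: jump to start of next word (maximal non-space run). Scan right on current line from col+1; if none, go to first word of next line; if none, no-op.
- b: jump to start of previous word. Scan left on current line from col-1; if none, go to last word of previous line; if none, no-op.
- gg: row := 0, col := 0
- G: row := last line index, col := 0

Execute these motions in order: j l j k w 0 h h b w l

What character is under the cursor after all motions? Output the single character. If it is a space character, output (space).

Answer: l

Derivation:
After 1 (j): row=1 col=0 char='b'
After 2 (l): row=1 col=1 char='l'
After 3 (j): row=2 col=1 char='i'
After 4 (k): row=1 col=1 char='l'
After 5 (w): row=1 col=5 char='s'
After 6 (0): row=1 col=0 char='b'
After 7 (h): row=1 col=0 char='b'
After 8 (h): row=1 col=0 char='b'
After 9 (b): row=0 col=12 char='l'
After 10 (w): row=1 col=0 char='b'
After 11 (l): row=1 col=1 char='l'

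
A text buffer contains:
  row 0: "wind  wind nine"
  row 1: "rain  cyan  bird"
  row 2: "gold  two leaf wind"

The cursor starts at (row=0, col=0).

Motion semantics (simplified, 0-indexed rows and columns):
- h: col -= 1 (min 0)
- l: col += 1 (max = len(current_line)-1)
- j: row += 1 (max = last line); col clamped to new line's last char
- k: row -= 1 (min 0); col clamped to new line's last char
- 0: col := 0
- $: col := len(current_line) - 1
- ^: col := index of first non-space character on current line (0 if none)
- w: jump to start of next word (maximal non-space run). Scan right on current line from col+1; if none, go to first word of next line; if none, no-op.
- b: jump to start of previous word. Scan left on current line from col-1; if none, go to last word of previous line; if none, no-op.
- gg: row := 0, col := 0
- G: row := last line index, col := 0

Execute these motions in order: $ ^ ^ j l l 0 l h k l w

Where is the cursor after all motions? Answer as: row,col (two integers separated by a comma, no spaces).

Answer: 0,6

Derivation:
After 1 ($): row=0 col=14 char='e'
After 2 (^): row=0 col=0 char='w'
After 3 (^): row=0 col=0 char='w'
After 4 (j): row=1 col=0 char='r'
After 5 (l): row=1 col=1 char='a'
After 6 (l): row=1 col=2 char='i'
After 7 (0): row=1 col=0 char='r'
After 8 (l): row=1 col=1 char='a'
After 9 (h): row=1 col=0 char='r'
After 10 (k): row=0 col=0 char='w'
After 11 (l): row=0 col=1 char='i'
After 12 (w): row=0 col=6 char='w'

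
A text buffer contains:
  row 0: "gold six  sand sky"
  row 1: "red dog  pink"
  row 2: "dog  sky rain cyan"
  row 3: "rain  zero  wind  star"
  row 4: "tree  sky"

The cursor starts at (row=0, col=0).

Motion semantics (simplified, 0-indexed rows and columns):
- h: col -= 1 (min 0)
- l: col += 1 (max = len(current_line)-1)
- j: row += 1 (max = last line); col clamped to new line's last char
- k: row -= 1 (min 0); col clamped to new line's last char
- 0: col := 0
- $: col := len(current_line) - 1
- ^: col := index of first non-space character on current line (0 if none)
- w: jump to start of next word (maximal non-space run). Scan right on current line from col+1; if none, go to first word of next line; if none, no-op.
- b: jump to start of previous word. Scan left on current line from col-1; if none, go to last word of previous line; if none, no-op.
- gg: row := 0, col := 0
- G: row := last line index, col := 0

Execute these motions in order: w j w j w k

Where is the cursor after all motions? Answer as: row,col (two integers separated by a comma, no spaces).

Answer: 1,12

Derivation:
After 1 (w): row=0 col=5 char='s'
After 2 (j): row=1 col=5 char='o'
After 3 (w): row=1 col=9 char='p'
After 4 (j): row=2 col=9 char='r'
After 5 (w): row=2 col=14 char='c'
After 6 (k): row=1 col=12 char='k'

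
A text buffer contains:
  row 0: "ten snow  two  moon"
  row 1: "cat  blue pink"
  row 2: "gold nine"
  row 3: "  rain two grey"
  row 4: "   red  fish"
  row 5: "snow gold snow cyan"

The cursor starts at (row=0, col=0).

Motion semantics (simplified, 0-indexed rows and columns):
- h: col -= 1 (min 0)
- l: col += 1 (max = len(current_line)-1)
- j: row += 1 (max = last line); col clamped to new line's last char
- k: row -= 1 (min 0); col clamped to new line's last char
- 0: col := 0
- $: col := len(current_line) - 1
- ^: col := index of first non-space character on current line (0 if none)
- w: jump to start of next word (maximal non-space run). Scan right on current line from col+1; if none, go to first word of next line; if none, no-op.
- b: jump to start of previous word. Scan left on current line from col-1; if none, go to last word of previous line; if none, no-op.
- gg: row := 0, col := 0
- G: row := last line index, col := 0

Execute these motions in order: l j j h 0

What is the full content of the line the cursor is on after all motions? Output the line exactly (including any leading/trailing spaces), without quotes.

Answer: gold nine

Derivation:
After 1 (l): row=0 col=1 char='e'
After 2 (j): row=1 col=1 char='a'
After 3 (j): row=2 col=1 char='o'
After 4 (h): row=2 col=0 char='g'
After 5 (0): row=2 col=0 char='g'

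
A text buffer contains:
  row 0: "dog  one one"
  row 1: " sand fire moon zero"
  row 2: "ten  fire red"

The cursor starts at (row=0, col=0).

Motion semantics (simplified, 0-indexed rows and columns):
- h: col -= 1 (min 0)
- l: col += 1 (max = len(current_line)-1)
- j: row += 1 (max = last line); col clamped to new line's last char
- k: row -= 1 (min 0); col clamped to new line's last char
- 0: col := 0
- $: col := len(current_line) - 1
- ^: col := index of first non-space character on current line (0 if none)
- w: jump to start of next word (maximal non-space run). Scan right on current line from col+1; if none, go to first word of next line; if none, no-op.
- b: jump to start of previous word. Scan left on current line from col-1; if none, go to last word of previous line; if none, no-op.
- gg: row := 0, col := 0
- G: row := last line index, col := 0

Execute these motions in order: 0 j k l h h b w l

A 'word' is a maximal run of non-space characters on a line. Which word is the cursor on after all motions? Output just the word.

After 1 (0): row=0 col=0 char='d'
After 2 (j): row=1 col=0 char='_'
After 3 (k): row=0 col=0 char='d'
After 4 (l): row=0 col=1 char='o'
After 5 (h): row=0 col=0 char='d'
After 6 (h): row=0 col=0 char='d'
After 7 (b): row=0 col=0 char='d'
After 8 (w): row=0 col=5 char='o'
After 9 (l): row=0 col=6 char='n'

Answer: one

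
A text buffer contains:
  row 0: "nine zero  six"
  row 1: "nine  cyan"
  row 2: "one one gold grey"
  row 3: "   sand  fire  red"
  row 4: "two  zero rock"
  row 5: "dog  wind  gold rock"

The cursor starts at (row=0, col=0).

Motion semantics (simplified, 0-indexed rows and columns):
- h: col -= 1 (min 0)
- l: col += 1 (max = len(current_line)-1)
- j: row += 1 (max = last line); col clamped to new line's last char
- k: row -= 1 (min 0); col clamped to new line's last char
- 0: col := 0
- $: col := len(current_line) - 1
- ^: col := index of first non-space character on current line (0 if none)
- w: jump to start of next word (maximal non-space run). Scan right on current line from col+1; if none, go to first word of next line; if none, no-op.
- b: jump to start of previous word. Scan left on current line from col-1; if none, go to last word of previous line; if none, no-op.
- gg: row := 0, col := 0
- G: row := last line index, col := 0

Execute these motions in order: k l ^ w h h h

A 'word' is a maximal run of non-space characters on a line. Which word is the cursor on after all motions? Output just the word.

Answer: nine

Derivation:
After 1 (k): row=0 col=0 char='n'
After 2 (l): row=0 col=1 char='i'
After 3 (^): row=0 col=0 char='n'
After 4 (w): row=0 col=5 char='z'
After 5 (h): row=0 col=4 char='_'
After 6 (h): row=0 col=3 char='e'
After 7 (h): row=0 col=2 char='n'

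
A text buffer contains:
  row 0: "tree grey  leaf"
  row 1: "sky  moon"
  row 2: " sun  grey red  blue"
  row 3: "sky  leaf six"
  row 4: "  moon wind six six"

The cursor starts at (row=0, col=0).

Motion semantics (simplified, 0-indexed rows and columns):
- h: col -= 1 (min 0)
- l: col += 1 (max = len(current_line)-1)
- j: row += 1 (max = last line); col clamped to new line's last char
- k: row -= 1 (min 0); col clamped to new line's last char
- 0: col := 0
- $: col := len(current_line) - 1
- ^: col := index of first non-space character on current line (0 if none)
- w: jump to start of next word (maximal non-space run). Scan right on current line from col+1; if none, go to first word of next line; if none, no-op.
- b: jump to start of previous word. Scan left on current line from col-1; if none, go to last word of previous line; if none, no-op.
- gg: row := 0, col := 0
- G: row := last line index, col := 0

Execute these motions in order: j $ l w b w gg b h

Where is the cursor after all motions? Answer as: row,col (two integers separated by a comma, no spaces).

After 1 (j): row=1 col=0 char='s'
After 2 ($): row=1 col=8 char='n'
After 3 (l): row=1 col=8 char='n'
After 4 (w): row=2 col=1 char='s'
After 5 (b): row=1 col=5 char='m'
After 6 (w): row=2 col=1 char='s'
After 7 (gg): row=0 col=0 char='t'
After 8 (b): row=0 col=0 char='t'
After 9 (h): row=0 col=0 char='t'

Answer: 0,0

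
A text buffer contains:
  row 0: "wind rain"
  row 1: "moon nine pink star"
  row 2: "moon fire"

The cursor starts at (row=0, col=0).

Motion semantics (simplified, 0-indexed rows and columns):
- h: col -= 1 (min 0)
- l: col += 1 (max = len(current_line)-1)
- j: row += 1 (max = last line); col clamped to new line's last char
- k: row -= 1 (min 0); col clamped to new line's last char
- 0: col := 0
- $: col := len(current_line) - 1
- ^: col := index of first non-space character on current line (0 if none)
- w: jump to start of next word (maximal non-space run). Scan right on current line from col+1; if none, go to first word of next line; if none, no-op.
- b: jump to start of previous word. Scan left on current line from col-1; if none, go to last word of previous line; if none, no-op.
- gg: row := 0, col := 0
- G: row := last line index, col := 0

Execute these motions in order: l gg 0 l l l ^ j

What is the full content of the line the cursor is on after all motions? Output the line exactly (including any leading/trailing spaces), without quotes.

Answer: moon nine pink star

Derivation:
After 1 (l): row=0 col=1 char='i'
After 2 (gg): row=0 col=0 char='w'
After 3 (0): row=0 col=0 char='w'
After 4 (l): row=0 col=1 char='i'
After 5 (l): row=0 col=2 char='n'
After 6 (l): row=0 col=3 char='d'
After 7 (^): row=0 col=0 char='w'
After 8 (j): row=1 col=0 char='m'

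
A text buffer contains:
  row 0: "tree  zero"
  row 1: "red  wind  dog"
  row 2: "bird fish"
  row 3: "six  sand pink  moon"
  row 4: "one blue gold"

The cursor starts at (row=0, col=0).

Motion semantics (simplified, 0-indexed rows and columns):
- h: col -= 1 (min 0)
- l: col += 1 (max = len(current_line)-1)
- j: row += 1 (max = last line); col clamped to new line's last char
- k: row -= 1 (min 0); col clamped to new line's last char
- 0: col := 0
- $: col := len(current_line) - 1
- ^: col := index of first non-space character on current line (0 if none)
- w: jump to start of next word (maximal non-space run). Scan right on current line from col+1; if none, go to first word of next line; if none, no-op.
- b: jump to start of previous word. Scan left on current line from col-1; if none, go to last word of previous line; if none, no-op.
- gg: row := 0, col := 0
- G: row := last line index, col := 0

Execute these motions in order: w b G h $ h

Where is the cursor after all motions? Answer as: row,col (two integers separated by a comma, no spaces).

Answer: 4,11

Derivation:
After 1 (w): row=0 col=6 char='z'
After 2 (b): row=0 col=0 char='t'
After 3 (G): row=4 col=0 char='o'
After 4 (h): row=4 col=0 char='o'
After 5 ($): row=4 col=12 char='d'
After 6 (h): row=4 col=11 char='l'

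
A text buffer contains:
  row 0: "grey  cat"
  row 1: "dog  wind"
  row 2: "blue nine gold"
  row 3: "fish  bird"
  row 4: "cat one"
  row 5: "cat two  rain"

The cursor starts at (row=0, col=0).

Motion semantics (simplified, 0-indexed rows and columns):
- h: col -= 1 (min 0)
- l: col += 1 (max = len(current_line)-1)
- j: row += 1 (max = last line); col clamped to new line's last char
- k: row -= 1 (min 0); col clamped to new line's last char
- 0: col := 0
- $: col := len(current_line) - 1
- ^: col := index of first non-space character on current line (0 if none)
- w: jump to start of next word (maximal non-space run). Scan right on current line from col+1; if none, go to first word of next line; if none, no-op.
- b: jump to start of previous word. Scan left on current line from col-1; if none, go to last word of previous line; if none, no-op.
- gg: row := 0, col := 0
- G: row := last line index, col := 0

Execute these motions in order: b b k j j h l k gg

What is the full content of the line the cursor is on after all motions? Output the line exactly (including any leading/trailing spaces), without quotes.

Answer: grey  cat

Derivation:
After 1 (b): row=0 col=0 char='g'
After 2 (b): row=0 col=0 char='g'
After 3 (k): row=0 col=0 char='g'
After 4 (j): row=1 col=0 char='d'
After 5 (j): row=2 col=0 char='b'
After 6 (h): row=2 col=0 char='b'
After 7 (l): row=2 col=1 char='l'
After 8 (k): row=1 col=1 char='o'
After 9 (gg): row=0 col=0 char='g'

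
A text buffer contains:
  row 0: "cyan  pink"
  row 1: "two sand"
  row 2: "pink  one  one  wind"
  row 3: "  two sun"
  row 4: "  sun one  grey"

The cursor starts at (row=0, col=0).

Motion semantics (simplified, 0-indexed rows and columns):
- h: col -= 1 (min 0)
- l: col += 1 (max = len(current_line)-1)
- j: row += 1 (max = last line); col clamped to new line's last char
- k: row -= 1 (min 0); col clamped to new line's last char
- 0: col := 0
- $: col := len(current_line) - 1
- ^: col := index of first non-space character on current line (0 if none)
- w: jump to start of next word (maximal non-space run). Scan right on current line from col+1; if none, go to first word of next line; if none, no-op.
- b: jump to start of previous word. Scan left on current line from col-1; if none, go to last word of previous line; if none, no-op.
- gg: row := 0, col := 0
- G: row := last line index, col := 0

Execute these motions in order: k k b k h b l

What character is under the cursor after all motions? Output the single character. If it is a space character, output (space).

Answer: y

Derivation:
After 1 (k): row=0 col=0 char='c'
After 2 (k): row=0 col=0 char='c'
After 3 (b): row=0 col=0 char='c'
After 4 (k): row=0 col=0 char='c'
After 5 (h): row=0 col=0 char='c'
After 6 (b): row=0 col=0 char='c'
After 7 (l): row=0 col=1 char='y'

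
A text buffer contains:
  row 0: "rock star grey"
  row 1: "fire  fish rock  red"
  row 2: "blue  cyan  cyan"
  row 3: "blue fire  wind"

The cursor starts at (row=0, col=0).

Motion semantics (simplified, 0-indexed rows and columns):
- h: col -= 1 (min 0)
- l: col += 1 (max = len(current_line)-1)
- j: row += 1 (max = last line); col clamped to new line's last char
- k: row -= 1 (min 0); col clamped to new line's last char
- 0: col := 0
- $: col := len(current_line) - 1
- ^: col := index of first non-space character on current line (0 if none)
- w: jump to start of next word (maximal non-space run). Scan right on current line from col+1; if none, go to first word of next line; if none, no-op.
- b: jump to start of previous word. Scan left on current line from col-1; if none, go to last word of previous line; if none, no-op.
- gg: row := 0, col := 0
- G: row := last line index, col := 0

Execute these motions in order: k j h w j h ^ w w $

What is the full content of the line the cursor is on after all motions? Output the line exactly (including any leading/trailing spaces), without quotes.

Answer: blue  cyan  cyan

Derivation:
After 1 (k): row=0 col=0 char='r'
After 2 (j): row=1 col=0 char='f'
After 3 (h): row=1 col=0 char='f'
After 4 (w): row=1 col=6 char='f'
After 5 (j): row=2 col=6 char='c'
After 6 (h): row=2 col=5 char='_'
After 7 (^): row=2 col=0 char='b'
After 8 (w): row=2 col=6 char='c'
After 9 (w): row=2 col=12 char='c'
After 10 ($): row=2 col=15 char='n'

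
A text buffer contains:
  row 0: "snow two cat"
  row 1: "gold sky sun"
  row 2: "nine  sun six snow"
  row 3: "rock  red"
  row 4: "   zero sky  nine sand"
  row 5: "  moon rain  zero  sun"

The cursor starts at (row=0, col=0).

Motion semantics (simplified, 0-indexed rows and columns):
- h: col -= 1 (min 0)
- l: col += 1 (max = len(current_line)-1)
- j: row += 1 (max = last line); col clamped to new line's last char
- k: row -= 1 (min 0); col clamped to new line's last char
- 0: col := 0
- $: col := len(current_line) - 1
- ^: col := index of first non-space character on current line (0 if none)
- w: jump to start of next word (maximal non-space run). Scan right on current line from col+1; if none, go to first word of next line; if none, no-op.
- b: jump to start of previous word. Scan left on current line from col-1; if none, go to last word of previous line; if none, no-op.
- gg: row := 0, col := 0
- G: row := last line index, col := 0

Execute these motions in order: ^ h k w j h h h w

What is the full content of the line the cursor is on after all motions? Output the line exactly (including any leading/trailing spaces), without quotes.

After 1 (^): row=0 col=0 char='s'
After 2 (h): row=0 col=0 char='s'
After 3 (k): row=0 col=0 char='s'
After 4 (w): row=0 col=5 char='t'
After 5 (j): row=1 col=5 char='s'
After 6 (h): row=1 col=4 char='_'
After 7 (h): row=1 col=3 char='d'
After 8 (h): row=1 col=2 char='l'
After 9 (w): row=1 col=5 char='s'

Answer: gold sky sun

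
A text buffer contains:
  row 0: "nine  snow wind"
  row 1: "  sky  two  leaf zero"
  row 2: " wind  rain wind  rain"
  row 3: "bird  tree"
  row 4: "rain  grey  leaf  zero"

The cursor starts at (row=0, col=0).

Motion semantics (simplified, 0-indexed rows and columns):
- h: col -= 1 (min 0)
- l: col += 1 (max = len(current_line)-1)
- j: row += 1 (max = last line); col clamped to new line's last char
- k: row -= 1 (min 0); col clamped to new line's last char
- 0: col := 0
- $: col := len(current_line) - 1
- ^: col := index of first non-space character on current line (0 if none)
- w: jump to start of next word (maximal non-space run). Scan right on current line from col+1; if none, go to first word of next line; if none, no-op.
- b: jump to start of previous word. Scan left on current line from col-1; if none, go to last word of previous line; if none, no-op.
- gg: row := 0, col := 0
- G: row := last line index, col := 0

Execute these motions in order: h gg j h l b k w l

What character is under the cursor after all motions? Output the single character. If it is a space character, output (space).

After 1 (h): row=0 col=0 char='n'
After 2 (gg): row=0 col=0 char='n'
After 3 (j): row=1 col=0 char='_'
After 4 (h): row=1 col=0 char='_'
After 5 (l): row=1 col=1 char='_'
After 6 (b): row=0 col=11 char='w'
After 7 (k): row=0 col=11 char='w'
After 8 (w): row=1 col=2 char='s'
After 9 (l): row=1 col=3 char='k'

Answer: k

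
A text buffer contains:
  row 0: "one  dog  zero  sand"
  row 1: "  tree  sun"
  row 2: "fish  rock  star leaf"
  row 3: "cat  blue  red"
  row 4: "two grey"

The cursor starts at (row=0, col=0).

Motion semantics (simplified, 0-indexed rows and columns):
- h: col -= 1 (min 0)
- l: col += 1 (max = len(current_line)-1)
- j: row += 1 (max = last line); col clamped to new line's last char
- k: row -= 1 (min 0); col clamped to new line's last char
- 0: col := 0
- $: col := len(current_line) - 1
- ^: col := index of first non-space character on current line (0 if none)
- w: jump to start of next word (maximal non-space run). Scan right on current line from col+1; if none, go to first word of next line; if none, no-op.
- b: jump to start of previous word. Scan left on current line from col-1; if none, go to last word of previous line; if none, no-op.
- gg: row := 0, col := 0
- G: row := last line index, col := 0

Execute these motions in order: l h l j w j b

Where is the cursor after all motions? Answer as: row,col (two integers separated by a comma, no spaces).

After 1 (l): row=0 col=1 char='n'
After 2 (h): row=0 col=0 char='o'
After 3 (l): row=0 col=1 char='n'
After 4 (j): row=1 col=1 char='_'
After 5 (w): row=1 col=2 char='t'
After 6 (j): row=2 col=2 char='s'
After 7 (b): row=2 col=0 char='f'

Answer: 2,0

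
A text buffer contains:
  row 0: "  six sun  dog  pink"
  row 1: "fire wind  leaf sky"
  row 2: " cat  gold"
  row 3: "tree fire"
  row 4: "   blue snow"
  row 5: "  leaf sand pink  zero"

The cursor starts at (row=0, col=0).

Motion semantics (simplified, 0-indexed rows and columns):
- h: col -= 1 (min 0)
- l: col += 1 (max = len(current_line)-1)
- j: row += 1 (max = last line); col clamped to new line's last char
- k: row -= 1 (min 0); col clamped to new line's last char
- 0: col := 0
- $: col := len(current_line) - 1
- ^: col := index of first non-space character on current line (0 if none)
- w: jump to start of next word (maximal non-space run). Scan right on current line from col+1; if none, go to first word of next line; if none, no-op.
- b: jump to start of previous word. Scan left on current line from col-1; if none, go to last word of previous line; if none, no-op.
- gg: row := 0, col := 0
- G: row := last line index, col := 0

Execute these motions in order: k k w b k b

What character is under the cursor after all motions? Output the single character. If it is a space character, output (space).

Answer: s

Derivation:
After 1 (k): row=0 col=0 char='_'
After 2 (k): row=0 col=0 char='_'
After 3 (w): row=0 col=2 char='s'
After 4 (b): row=0 col=2 char='s'
After 5 (k): row=0 col=2 char='s'
After 6 (b): row=0 col=2 char='s'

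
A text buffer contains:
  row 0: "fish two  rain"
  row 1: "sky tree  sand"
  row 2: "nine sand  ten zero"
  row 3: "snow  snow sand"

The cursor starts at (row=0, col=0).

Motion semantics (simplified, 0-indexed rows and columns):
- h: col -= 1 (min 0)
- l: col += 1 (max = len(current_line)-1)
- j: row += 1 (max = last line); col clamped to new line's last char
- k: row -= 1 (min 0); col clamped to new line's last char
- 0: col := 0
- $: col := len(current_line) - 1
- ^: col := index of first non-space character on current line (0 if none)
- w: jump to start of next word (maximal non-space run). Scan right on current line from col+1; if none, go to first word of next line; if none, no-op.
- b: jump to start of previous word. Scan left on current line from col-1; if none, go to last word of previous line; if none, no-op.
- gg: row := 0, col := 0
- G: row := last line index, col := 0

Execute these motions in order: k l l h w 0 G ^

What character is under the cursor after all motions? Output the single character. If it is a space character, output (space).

After 1 (k): row=0 col=0 char='f'
After 2 (l): row=0 col=1 char='i'
After 3 (l): row=0 col=2 char='s'
After 4 (h): row=0 col=1 char='i'
After 5 (w): row=0 col=5 char='t'
After 6 (0): row=0 col=0 char='f'
After 7 (G): row=3 col=0 char='s'
After 8 (^): row=3 col=0 char='s'

Answer: s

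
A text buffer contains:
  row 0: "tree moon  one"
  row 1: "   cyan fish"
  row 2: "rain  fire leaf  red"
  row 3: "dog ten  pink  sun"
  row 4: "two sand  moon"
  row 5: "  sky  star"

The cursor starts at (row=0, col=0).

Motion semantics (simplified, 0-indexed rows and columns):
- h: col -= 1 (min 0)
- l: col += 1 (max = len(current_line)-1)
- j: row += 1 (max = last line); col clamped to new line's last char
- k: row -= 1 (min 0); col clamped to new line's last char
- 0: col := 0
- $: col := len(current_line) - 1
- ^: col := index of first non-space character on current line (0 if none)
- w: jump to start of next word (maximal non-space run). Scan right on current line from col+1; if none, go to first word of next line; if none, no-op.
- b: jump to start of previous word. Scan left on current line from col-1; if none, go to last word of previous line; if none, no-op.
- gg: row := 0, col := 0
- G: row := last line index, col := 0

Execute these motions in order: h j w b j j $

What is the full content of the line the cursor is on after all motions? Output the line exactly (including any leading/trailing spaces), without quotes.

Answer: rain  fire leaf  red

Derivation:
After 1 (h): row=0 col=0 char='t'
After 2 (j): row=1 col=0 char='_'
After 3 (w): row=1 col=3 char='c'
After 4 (b): row=0 col=11 char='o'
After 5 (j): row=1 col=11 char='h'
After 6 (j): row=2 col=11 char='l'
After 7 ($): row=2 col=19 char='d'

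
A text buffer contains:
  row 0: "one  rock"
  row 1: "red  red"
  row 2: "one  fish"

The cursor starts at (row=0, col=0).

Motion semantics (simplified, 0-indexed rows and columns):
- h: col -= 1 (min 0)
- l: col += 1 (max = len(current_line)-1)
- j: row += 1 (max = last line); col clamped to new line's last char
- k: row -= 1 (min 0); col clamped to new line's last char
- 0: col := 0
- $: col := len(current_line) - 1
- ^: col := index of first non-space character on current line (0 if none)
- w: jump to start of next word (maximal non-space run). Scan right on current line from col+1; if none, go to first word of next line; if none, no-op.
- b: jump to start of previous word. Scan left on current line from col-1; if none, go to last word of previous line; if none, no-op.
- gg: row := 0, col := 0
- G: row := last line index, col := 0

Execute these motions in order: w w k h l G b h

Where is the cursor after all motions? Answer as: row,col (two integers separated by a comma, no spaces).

Answer: 1,4

Derivation:
After 1 (w): row=0 col=5 char='r'
After 2 (w): row=1 col=0 char='r'
After 3 (k): row=0 col=0 char='o'
After 4 (h): row=0 col=0 char='o'
After 5 (l): row=0 col=1 char='n'
After 6 (G): row=2 col=0 char='o'
After 7 (b): row=1 col=5 char='r'
After 8 (h): row=1 col=4 char='_'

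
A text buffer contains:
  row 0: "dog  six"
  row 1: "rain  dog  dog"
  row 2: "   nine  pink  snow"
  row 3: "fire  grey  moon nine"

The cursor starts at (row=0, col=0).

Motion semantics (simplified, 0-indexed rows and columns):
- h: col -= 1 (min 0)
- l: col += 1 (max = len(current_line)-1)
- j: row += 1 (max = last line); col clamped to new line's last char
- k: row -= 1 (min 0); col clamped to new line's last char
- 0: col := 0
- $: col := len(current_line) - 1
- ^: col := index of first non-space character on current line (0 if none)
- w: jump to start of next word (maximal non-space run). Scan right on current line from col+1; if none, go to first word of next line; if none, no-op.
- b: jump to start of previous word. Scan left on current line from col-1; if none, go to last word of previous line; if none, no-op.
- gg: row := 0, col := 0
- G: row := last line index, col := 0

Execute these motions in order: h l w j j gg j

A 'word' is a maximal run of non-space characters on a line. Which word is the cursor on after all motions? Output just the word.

After 1 (h): row=0 col=0 char='d'
After 2 (l): row=0 col=1 char='o'
After 3 (w): row=0 col=5 char='s'
After 4 (j): row=1 col=5 char='_'
After 5 (j): row=2 col=5 char='n'
After 6 (gg): row=0 col=0 char='d'
After 7 (j): row=1 col=0 char='r'

Answer: rain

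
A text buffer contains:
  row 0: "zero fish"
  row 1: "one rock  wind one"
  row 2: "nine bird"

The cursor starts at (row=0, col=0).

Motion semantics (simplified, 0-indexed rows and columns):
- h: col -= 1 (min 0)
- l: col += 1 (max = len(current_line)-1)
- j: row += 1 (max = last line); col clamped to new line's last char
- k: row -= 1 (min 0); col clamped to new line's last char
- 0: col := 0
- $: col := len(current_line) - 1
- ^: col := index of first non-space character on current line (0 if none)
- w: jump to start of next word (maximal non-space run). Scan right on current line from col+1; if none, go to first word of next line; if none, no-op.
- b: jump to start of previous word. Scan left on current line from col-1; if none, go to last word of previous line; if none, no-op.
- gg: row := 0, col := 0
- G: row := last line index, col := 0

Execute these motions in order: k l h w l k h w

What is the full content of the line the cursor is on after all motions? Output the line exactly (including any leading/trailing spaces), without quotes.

Answer: one rock  wind one

Derivation:
After 1 (k): row=0 col=0 char='z'
After 2 (l): row=0 col=1 char='e'
After 3 (h): row=0 col=0 char='z'
After 4 (w): row=0 col=5 char='f'
After 5 (l): row=0 col=6 char='i'
After 6 (k): row=0 col=6 char='i'
After 7 (h): row=0 col=5 char='f'
After 8 (w): row=1 col=0 char='o'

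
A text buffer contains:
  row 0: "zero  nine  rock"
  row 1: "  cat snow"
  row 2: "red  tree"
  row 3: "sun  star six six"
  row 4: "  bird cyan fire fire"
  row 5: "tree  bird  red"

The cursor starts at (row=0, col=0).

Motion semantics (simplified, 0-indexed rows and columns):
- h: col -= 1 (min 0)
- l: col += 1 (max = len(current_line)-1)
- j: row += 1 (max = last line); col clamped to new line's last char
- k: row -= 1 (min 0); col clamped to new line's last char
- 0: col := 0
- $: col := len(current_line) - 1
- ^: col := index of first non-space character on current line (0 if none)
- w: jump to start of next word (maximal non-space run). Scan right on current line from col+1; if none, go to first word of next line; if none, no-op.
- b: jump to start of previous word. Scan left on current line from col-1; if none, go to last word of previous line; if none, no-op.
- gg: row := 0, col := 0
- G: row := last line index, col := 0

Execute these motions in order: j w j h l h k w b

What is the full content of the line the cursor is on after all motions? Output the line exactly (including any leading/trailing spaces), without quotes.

Answer: zero  nine  rock

Derivation:
After 1 (j): row=1 col=0 char='_'
After 2 (w): row=1 col=2 char='c'
After 3 (j): row=2 col=2 char='d'
After 4 (h): row=2 col=1 char='e'
After 5 (l): row=2 col=2 char='d'
After 6 (h): row=2 col=1 char='e'
After 7 (k): row=1 col=1 char='_'
After 8 (w): row=1 col=2 char='c'
After 9 (b): row=0 col=12 char='r'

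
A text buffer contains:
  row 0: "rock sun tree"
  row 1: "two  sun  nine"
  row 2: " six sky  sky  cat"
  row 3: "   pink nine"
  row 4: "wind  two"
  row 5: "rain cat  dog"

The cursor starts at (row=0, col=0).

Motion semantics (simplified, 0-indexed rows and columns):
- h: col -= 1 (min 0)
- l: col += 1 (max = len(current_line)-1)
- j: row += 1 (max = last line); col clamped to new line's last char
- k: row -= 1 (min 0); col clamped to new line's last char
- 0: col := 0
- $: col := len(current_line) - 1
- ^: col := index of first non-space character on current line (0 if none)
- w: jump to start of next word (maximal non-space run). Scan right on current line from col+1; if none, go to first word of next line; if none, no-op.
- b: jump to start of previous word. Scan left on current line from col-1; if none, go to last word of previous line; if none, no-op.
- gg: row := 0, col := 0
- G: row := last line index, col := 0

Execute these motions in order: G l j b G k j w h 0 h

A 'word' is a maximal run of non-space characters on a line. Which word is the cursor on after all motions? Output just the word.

After 1 (G): row=5 col=0 char='r'
After 2 (l): row=5 col=1 char='a'
After 3 (j): row=5 col=1 char='a'
After 4 (b): row=5 col=0 char='r'
After 5 (G): row=5 col=0 char='r'
After 6 (k): row=4 col=0 char='w'
After 7 (j): row=5 col=0 char='r'
After 8 (w): row=5 col=5 char='c'
After 9 (h): row=5 col=4 char='_'
After 10 (0): row=5 col=0 char='r'
After 11 (h): row=5 col=0 char='r'

Answer: rain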